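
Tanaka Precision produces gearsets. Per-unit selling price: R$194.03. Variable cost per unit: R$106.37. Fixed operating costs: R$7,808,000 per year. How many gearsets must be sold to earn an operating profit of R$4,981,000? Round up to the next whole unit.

Unit CM = price − variable cost = R$194.03 − R$106.37 = R$87.66.
Required volume = (fixed costs + target profit) ÷ CM = (R$7,808,000 + R$4,981,000) ÷ R$87.66 = 145,893.22, so 145,894 gearsets.

145,894 gearsets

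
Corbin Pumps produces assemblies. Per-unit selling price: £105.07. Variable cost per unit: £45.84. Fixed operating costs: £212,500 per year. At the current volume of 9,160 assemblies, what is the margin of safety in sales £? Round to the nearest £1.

Each unit contributes £105.07 − £45.84 = £59.23. Break-even units = £212,500 ÷ £59.23 = 3,587.71; break-even revenue = 3,587.71 × £105.07 = £376,960.58.
Current sales = 9,160 × £105.07 = £962,441.20.
Margin of safety = £962,441.20 − £376,960.58 = £585,481.

£585,481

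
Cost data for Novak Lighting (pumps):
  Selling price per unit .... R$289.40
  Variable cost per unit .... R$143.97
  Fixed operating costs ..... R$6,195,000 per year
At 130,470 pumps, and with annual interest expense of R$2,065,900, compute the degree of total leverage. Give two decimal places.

1.77

At 130,470 units, contribution = 130,470 × R$145.43 = R$18,974,252.10.
EBIT = R$18,974,252.10 − R$6,195,000 = R$12,779,252.10. Interest = R$2,065,900.00.
DOL = R$18,974,252.10 ÷ R$12,779,252.10 = 1.4848; DFL = R$12,779,252.10 ÷ R$10,713,352.10 = 1.1928.
Combined leverage = 1.4848 × 1.1928 = 1.7711.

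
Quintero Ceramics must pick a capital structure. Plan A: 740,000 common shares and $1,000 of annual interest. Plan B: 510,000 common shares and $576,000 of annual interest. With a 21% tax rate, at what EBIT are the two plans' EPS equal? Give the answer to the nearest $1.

At indifference, (EBIT − 1,000)(1 − t)/740,000 = (EBIT − 576,000)(1 − t)/510,000.
Cancelling (1 − t) and cross-multiplying: 510,000·(EBIT − 1,000) = 740,000·(EBIT − 576,000).
EBIT × (740,000 − 510,000) = 576,000 × 740,000 − 1,000 × 510,000 = 425,730,000,000, so EBIT = 425,730,000,000 ÷ 230,000 = 1,851,000.00.

$1,851,000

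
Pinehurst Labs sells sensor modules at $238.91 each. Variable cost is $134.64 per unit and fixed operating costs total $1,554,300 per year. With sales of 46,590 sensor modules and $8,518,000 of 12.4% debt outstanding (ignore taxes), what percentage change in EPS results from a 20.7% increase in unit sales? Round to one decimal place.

At 46,590 units, contribution = 46,590 × $104.27 = $4,857,939.30.
EBIT = $4,857,939.30 − $1,554,300 = $3,303,639.30.
Interest = $1,056,232.00, so EBIT − I = $2,247,407.30.
DCL = total CM / (EBIT − I) = $4,857,939.30 / $2,247,407.30 = 2.1616.
%ΔEPS = DCL × %ΔSales = 2.1616 × +20.7% = +44.7%.

+44.7%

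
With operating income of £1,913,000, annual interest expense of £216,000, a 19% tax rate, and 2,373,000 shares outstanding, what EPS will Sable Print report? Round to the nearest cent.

£0.58

Interest = £216,000.00, so EBT = £1,913,000 − £216,000.00 = £1,697,000.00.
Net income = £1,697,000.00 × (1 − 0.19) = £1,374,570.00.
Per share: £1,374,570.00 / 2,373,000 shares = £0.58.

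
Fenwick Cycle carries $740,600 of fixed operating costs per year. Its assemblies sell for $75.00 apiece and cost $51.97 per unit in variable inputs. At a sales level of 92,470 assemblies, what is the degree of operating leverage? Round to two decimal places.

Total contribution margin = 92,470 × $23.03 = $2,129,584.10.
Subtracting fixed costs: EBIT = $2,129,584.10 − $740,600 = $1,388,984.10.
Degree of operating leverage = $2,129,584.10 / $1,388,984.10 = 1.5332.

1.53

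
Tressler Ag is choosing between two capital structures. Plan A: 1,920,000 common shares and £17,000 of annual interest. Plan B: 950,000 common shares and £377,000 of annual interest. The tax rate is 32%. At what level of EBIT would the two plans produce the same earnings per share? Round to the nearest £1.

£729,577

At indifference, (EBIT − 17,000)(1 − t)/1,920,000 = (EBIT − 377,000)(1 − t)/950,000.
The (1 − t) factor cancels: (EBIT − 17,000) × 950,000 = (EBIT − 377,000) × 1,920,000.
Solving, EBIT = (377,000·1,920,000 − 17,000·950,000) / (1,920,000 − 950,000) = 707,690,000,000 / 970,000 = 729,577.32.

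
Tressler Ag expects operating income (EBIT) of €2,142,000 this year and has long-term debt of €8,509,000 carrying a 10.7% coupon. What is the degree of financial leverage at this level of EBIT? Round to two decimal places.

Annual interest charges come to €910,463.00.
DFL = EBIT ÷ (EBIT − I) = €2,142,000 ÷ (€2,142,000 − €910,463.00) = €2,142,000 ÷ €1,231,537.00 = 1.7393.

1.74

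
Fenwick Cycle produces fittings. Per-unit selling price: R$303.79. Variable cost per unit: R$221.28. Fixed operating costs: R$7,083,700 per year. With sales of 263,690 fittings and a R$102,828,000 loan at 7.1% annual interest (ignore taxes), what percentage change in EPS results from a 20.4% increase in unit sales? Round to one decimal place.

+60.2%

Contribution at this volume is 263,690 × R$82.51 = R$21,757,061.90.
EBIT = R$21,757,061.90 − R$7,083,700 = R$14,673,361.90.
Interest = R$7,300,788.00, so EBIT − I = R$7,372,573.90.
Degree of combined leverage = contribution ÷ (EBIT − I) = R$21,757,061.90 ÷ R$7,372,573.90 = 2.9511.
%ΔEPS = DCL × %ΔSales = 2.9511 × +20.4% = +60.2%.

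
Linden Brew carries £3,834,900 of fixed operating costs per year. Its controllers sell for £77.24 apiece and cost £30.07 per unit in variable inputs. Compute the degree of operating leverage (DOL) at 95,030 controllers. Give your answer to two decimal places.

Total contribution margin = 95,030 × £47.17 = £4,482,565.10.
EBIT = £4,482,565.10 − £3,834,900 = £647,665.10.
Degree of operating leverage = £4,482,565.10 / £647,665.10 = 6.9211.

6.92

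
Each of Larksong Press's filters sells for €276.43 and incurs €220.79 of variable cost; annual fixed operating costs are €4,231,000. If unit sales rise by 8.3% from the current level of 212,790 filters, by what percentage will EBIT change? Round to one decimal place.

Total contribution margin = 212,790 × €55.64 = €11,839,635.60.
Subtracting fixed costs: EBIT = €11,839,635.60 − €4,231,000 = €7,608,635.60.
Degree of operating leverage = €11,839,635.60 / €7,608,635.60 = 1.5561.
%ΔEBIT = DOL × %ΔSales = 1.5561 × +8.3% = +12.9%.

+12.9%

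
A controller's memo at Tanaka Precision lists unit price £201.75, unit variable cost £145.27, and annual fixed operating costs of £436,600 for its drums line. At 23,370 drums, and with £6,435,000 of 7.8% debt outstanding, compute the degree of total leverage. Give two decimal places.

3.46

Contribution at this volume is 23,370 × £56.48 = £1,319,937.60.
Subtracting fixed costs: EBIT = £1,319,937.60 − £436,600 = £883,337.60. Interest = £501,930.00, so EBIT − I = £381,407.60.
Degree of total leverage = total CM / (EBIT − interest) = £1,319,937.60 / £381,407.60 = 3.4607.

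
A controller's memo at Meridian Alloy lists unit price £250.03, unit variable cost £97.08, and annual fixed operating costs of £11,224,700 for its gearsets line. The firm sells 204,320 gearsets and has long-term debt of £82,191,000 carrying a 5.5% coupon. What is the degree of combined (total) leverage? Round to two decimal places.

Contribution at this volume is 204,320 × £152.95 = £31,250,744.00.
EBIT = £31,250,744.00 − £11,224,700 = £20,026,044.00. Interest = £4,520,505.00, so EBIT − I = £15,505,539.00.
Degree of total leverage = total CM / (EBIT − interest) = £31,250,744.00 / £15,505,539.00 = 2.0155.

2.02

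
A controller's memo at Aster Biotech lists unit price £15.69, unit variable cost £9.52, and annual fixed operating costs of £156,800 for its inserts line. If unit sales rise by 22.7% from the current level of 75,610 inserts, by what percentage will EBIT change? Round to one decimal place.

+34.2%

At 75,610 units, contribution = 75,610 × £6.17 = £466,513.70.
EBIT = £466,513.70 − £156,800 = £309,713.70.
DOL = contribution ÷ EBIT = £466,513.70 ÷ £309,713.70 = 1.5063.
So EBIT moves 1.5063 × (+22.7%) = +34.2%.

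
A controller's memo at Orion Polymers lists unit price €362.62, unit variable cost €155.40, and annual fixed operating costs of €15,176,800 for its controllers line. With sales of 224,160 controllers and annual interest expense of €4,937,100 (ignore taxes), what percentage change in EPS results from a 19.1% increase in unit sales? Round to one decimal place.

Total contribution margin = 224,160 × €207.22 = €46,450,435.20.
Operating income = contribution − fixed costs = €46,450,435.20 − €15,176,800 = €31,273,635.20.
Interest = €4,937,100.00, so EBIT − I = €26,336,535.20.
Degree of combined leverage = contribution ÷ (EBIT − I) = €46,450,435.20 ÷ €26,336,535.20 = 1.7637.
EPS therefore changes by 1.7637 × (+19.1%) = +33.7%.

+33.7%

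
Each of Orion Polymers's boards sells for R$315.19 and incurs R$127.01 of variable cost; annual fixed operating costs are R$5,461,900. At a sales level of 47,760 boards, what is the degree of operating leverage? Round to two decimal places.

At 47,760 units, contribution = 47,760 × R$188.18 = R$8,987,476.80.
Operating income = contribution − fixed costs = R$8,987,476.80 − R$5,461,900 = R$3,525,576.80.
So DOL = total CM / EBIT = R$8,987,476.80 / R$3,525,576.80 = 2.5492.

2.55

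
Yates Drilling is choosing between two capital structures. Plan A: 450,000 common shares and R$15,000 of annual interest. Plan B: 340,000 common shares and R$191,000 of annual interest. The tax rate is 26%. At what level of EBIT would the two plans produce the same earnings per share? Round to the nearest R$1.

R$735,000

Set EPS_A = EPS_B: (EBIT − R$15,000)(1 − 0.26) ÷ 450,000 = (EBIT − R$191,000)(1 − 0.26) ÷ 340,000.
Cancelling (1 − t) and cross-multiplying: 340,000·(EBIT − 15,000) = 450,000·(EBIT − 191,000).
Solving, EBIT = (191,000·450,000 − 15,000·340,000) / (450,000 − 340,000) = 80,850,000,000 / 110,000 = 735,000.00.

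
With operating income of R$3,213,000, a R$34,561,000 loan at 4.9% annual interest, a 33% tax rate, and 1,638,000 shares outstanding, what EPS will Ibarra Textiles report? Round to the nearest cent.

R$0.62

Interest = R$1,693,489.00, so EBT = R$3,213,000 − R$1,693,489.00 = R$1,519,511.00.
Net income = R$1,519,511.00 × (1 − 0.33) = R$1,018,072.37.
Per share: R$1,018,072.37 / 1,638,000 shares = R$0.62.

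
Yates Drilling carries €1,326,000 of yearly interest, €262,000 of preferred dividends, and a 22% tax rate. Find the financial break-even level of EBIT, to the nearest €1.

€1,661,897

Preferred dividends are paid after tax, so their pre-tax equivalent is €262,000 ÷ (1 − 0.22) = €335,897.44.
EPS = 0 when EBIT covers interest plus the pre-tax preferred burden: €1,326,000 + €335,897.44 = €1,661,897.44.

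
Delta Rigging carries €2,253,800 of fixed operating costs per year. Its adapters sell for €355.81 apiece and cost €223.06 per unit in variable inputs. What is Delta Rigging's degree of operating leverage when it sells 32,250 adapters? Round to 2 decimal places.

Total contribution margin = 32,250 × €132.75 = €4,281,187.50.
EBIT = €4,281,187.50 − €2,253,800 = €2,027,387.50.
Degree of operating leverage = €4,281,187.50 / €2,027,387.50 = 2.1117.

2.11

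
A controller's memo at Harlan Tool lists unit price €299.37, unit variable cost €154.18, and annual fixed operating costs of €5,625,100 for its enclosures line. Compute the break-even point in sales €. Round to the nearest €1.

Contribution margin per unit = €299.37 − €154.18 = €145.19, a CM ratio of €145.19 ÷ €299.37 = 0.4850.
Break-even sales = FC ÷ CM ratio = €5,625,100 × €299.37 / €145.19 = €11,598,500.

€11,598,500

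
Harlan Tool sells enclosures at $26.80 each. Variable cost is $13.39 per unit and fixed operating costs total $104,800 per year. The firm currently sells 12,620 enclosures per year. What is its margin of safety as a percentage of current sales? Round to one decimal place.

38.1%

Unit CM = price − variable cost = $26.80 − $13.39 = $13.41. Break-even units = $104,800 ÷ $13.41 = 7,815.06; break-even revenue = 7,815.06 × $26.80 = $209,443.70.
Actual sales revenue = 12,620 × $26.80 = $338,216.00.
Margin of safety = ($338,216.00 − $209,443.70) ÷ $338,216.00 = 38.1%.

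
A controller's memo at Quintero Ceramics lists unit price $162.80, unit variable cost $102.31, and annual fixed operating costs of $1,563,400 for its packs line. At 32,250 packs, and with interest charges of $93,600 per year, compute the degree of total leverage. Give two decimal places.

At 32,250 units, contribution = 32,250 × $60.49 = $1,950,802.50.
Subtracting fixed costs: EBIT = $1,950,802.50 − $1,563,400 = $387,402.50. Interest = $93,600.00.
DOL = $1,950,802.50 ÷ $387,402.50 = 5.0356; DFL = $387,402.50 ÷ $293,802.50 = 1.3186.
Combined leverage = 5.0356 × 1.3186 = 6.6399.

6.64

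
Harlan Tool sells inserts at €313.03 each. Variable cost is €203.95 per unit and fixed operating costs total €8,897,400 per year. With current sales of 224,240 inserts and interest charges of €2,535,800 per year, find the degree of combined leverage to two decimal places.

At 224,240 units, contribution = 224,240 × €109.08 = €24,460,099.20.
EBIT = €24,460,099.20 − €8,897,400 = €15,562,699.20. Interest = €2,535,800.00.
DOL = €24,460,099.20 ÷ €15,562,699.20 = 1.5717; DFL = €15,562,699.20 ÷ €13,026,899.20 = 1.1947.
DCL = DOL × DFL = 1.5717 × 1.1947 = 1.8777.

1.88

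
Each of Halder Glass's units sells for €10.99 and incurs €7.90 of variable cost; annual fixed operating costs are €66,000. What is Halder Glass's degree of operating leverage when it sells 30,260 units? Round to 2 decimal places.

3.40

Contribution at this volume is 30,260 × €3.09 = €93,503.40.
Operating income = contribution − fixed costs = €93,503.40 − €66,000 = €27,503.40.
So DOL = total CM / EBIT = €93,503.40 / €27,503.40 = 3.3997.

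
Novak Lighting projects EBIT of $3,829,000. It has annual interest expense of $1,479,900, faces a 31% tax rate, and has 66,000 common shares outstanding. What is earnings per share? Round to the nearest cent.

$24.56

Pre-tax income = $3,829,000 − $1,479,900.00 = $2,349,100.00.
After tax at 31%: net income = $2,349,100.00 × 0.69 = $1,620,879.00.
EPS = $1,620,879.00 ÷ 66,000 = $24.56.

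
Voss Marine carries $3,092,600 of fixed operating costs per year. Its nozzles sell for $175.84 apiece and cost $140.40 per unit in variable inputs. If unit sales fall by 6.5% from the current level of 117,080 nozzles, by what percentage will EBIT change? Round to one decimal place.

Contribution at this volume is 117,080 × $35.44 = $4,149,315.20.
Operating income = contribution − fixed costs = $4,149,315.20 − $3,092,600 = $1,056,715.20.
Degree of operating leverage = $4,149,315.20 / $1,056,715.20 = 3.9266.
Operating income changes by 3.9266 × -6.5% = -25.5%.

-25.5%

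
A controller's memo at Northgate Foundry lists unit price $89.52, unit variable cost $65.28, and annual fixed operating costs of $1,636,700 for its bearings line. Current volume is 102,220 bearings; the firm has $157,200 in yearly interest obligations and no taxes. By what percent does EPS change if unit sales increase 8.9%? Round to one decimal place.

At 102,220 units, contribution = 102,220 × $24.24 = $2,477,812.80.
EBIT = $2,477,812.80 − $1,636,700 = $841,112.80.
After interest of $157,200.00, pre-tax earnings = $683,912.80.
DCL = total CM / (EBIT − I) = $2,477,812.80 / $683,912.80 = 3.6230.
%ΔEPS = DCL × %ΔSales = 3.6230 × +8.9% = +32.2%.

+32.2%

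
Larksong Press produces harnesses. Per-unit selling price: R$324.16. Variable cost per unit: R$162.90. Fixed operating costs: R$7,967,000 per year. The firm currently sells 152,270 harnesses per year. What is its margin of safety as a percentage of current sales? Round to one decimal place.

Unit CM = price − variable cost = R$324.16 − R$162.90 = R$161.26. Break-even units = R$7,967,000 ÷ R$161.26 = 49,404.69; break-even revenue = 49,404.69 × R$324.16 = R$16,015,023.69.
Actual sales revenue = 152,270 × R$324.16 = R$49,359,843.20.
Margin of safety = (R$49,359,843.20 − R$16,015,023.69) ÷ R$49,359,843.20 = 67.6%.

67.6%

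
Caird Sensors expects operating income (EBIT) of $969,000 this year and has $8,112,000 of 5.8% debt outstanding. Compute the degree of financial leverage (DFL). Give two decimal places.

1.94

Annual interest charges come to $470,496.00.
Degree of financial leverage = EBIT / (EBIT − interest) = $969,000 / $498,504.00 = 1.9438.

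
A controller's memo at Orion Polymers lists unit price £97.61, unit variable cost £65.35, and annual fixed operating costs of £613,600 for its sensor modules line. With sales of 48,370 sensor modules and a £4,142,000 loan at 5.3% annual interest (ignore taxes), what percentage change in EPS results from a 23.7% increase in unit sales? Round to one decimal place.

Contribution at this volume is 48,370 × £32.26 = £1,560,416.20.
Subtracting fixed costs: EBIT = £1,560,416.20 − £613,600 = £946,816.20.
After interest of £219,526.00, pre-tax earnings = £727,290.20.
Degree of combined leverage = contribution ÷ (EBIT − I) = £1,560,416.20 ÷ £727,290.20 = 2.1455.
EPS therefore changes by 2.1455 × (+23.7%) = +50.8%.

+50.8%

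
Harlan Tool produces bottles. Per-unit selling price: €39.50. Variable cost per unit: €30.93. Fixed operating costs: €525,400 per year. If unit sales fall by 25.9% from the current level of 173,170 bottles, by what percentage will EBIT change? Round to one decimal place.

-40.1%

Total contribution margin = 173,170 × €8.57 = €1,484,066.90.
Subtracting fixed costs: EBIT = €1,484,066.90 − €525,400 = €958,666.90.
So DOL = total CM / EBIT = €1,484,066.90 / €958,666.90 = 1.5481.
So EBIT moves 1.5481 × (-25.9%) = -40.1%.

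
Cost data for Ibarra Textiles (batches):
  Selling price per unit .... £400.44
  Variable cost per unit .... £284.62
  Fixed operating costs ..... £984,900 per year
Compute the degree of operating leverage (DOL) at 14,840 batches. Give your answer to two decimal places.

Contribution at this volume is 14,840 × £115.82 = £1,718,768.80.
EBIT = £1,718,768.80 − £984,900 = £733,868.80.
DOL = contribution ÷ EBIT = £1,718,768.80 ÷ £733,868.80 = 2.3421.

2.34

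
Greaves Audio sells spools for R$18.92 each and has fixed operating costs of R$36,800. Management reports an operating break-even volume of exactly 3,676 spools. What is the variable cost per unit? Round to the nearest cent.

R$8.91

Contribution per unit must be FC / Q = R$36,800 / 3,676 = R$10.0109.
Variable cost per unit = R$18.92 − R$10.0109 = R$8.91.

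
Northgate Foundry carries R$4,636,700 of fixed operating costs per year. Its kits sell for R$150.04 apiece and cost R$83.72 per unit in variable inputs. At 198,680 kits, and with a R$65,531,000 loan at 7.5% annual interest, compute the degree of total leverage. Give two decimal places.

3.63

Total contribution margin = 198,680 × R$66.32 = R$13,176,457.60.
Subtracting fixed costs: EBIT = R$13,176,457.60 − R$4,636,700 = R$8,539,757.60. Interest = R$4,914,825.00, so EBIT − I = R$3,624,932.60.
DCL = contribution ÷ (EBIT − I) = R$13,176,457.60 ÷ R$3,624,932.60 = 3.6350.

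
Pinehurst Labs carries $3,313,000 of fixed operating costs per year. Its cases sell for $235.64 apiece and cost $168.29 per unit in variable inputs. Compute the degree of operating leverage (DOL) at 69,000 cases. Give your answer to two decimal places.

3.48

Total contribution margin = 69,000 × $67.35 = $4,647,150.00.
EBIT = $4,647,150.00 − $3,313,000 = $1,334,150.00.
So DOL = total CM / EBIT = $4,647,150.00 / $1,334,150.00 = 3.4832.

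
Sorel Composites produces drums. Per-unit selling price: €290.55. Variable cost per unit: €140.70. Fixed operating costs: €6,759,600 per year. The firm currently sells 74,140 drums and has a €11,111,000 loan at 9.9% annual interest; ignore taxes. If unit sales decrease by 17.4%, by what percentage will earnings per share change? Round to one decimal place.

-59.5%

At 74,140 units, contribution = 74,140 × €149.85 = €11,109,879.00.
Operating income = contribution − fixed costs = €11,109,879.00 − €6,759,600 = €4,350,279.00.
Interest = €1,099,989.00, so EBIT − I = €3,250,290.00.
Degree of combined leverage = contribution ÷ (EBIT − I) = €11,109,879.00 ÷ €3,250,290.00 = 3.4181.
EPS therefore changes by 3.4181 × (-17.4%) = -59.5%.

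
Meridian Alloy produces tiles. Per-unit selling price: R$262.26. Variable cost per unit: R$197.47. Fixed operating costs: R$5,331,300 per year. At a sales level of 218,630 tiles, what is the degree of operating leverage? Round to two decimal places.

Total contribution margin = 218,630 × R$64.79 = R$14,165,037.70.
Subtracting fixed costs: EBIT = R$14,165,037.70 − R$5,331,300 = R$8,833,737.70.
DOL = contribution ÷ EBIT = R$14,165,037.70 ÷ R$8,833,737.70 = 1.6035.

1.60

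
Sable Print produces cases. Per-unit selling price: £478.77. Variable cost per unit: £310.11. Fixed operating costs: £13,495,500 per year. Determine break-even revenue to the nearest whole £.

Contribution margin per unit = £478.77 − £310.11 = £168.66, a CM ratio of £168.66 ÷ £478.77 = 0.3523.
Break-even revenue = fixed costs × price ÷ CM = £13,495,500 × £478.77 ÷ £168.66 = £38,309,264.

£38,309,264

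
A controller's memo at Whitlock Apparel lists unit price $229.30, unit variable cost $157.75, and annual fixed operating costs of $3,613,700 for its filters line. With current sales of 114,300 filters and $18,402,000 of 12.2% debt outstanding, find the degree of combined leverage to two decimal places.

3.53

At 114,300 units, contribution = 114,300 × $71.55 = $8,178,165.00.
EBIT = $8,178,165.00 − $3,613,700 = $4,564,465.00. Interest = $2,245,044.00, so EBIT − I = $2,319,421.00.
DCL = contribution ÷ (EBIT − I) = $8,178,165.00 ÷ $2,319,421.00 = 3.5260.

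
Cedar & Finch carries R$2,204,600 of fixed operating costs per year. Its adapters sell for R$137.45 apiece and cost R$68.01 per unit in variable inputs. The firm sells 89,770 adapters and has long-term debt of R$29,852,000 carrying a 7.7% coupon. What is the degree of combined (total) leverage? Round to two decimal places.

At 89,770 units, contribution = 89,770 × R$69.44 = R$6,233,628.80.
Subtracting fixed costs: EBIT = R$6,233,628.80 − R$2,204,600 = R$4,029,028.80. Interest = R$2,298,604.00.
DOL = R$6,233,628.80 ÷ R$4,029,028.80 = 1.5472; DFL = R$4,029,028.80 ÷ R$1,730,424.80 = 2.3283.
DCL = DOL × DFL = 1.5472 × 2.3283 = 3.6023.

3.60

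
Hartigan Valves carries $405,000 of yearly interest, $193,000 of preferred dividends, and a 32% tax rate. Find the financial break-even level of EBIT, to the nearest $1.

Grossing the preferred dividend up to pre-tax terms: $193,000 / (1 − 0.32) = $283,823.53.
EPS = 0 when EBIT covers interest plus the pre-tax preferred burden: $405,000 + $283,823.53 = $688,823.53.

$688,824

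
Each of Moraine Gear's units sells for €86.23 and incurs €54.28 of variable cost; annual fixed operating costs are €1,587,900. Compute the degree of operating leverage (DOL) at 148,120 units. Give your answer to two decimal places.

1.50

Contribution at this volume is 148,120 × €31.95 = €4,732,434.00.
EBIT = €4,732,434.00 − €1,587,900 = €3,144,534.00.
Degree of operating leverage = €4,732,434.00 / €3,144,534.00 = 1.5050.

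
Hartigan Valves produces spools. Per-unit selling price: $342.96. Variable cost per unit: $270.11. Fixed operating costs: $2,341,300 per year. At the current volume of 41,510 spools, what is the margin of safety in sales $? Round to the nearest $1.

$3,214,001

Each unit contributes $342.96 − $270.11 = $72.85. Break-even units = $2,341,300 ÷ $72.85 = 32,138.64; break-even revenue = 32,138.64 × $342.96 = $11,022,268.33.
Current sales = 41,510 × $342.96 = $14,236,269.60.
Margin of safety = $14,236,269.60 − $11,022,268.33 = $3,214,001.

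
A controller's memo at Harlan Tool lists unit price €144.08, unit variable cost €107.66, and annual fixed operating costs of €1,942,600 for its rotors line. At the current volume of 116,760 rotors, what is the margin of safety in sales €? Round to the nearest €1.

Each unit contributes €144.08 − €107.66 = €36.42. Break-even units = €1,942,600 ÷ €36.42 = 53,338.82; break-even revenue = 53,338.82 × €144.08 = €7,685,057.88.
Current sales = 116,760 × €144.08 = €16,822,780.80.
Margin of safety = €16,822,780.80 − €7,685,057.88 = €9,137,723.

€9,137,723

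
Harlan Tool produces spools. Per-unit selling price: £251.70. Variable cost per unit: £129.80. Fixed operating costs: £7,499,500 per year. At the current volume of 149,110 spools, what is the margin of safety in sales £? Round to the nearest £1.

£22,045,965

Each unit contributes £251.70 − £129.80 = £121.90. Break-even units = £7,499,500 ÷ £121.90 = 61,521.74; break-even revenue = 61,521.74 × £251.70 = £15,485,021.74.
Actual sales revenue = 149,110 × £251.70 = £37,530,987.00.
Margin of safety = £37,530,987.00 − £15,485,021.74 = £22,045,965.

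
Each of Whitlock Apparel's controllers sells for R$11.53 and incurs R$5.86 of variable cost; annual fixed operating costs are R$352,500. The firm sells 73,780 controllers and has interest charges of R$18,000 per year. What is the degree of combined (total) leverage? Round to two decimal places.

At 73,780 units, contribution = 73,780 × R$5.67 = R$418,332.60.
EBIT = R$418,332.60 − R$352,500 = R$65,832.60. Interest = R$18,000.00, so EBIT − I = R$47,832.60.
DCL = contribution ÷ (EBIT − I) = R$418,332.60 ÷ R$47,832.60 = 8.7458.

8.75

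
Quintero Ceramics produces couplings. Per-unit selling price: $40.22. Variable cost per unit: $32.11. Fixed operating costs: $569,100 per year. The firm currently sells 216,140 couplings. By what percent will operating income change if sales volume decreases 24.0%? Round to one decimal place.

-35.5%

Contribution at this volume is 216,140 × $8.11 = $1,752,895.40.
EBIT = $1,752,895.40 − $569,100 = $1,183,795.40.
DOL = contribution ÷ EBIT = $1,752,895.40 ÷ $1,183,795.40 = 1.4807.
So EBIT moves 1.4807 × (-24.0%) = -35.5%.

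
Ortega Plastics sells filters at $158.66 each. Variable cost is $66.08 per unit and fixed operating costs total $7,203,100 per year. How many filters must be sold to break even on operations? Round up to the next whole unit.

Contribution margin per unit = $158.66 − $66.08 = $92.58.
Break-even volume = fixed costs ÷ CM per unit = $7,203,100 ÷ $92.58 = 77,804.06, so 77,805 filters.

77,805 filters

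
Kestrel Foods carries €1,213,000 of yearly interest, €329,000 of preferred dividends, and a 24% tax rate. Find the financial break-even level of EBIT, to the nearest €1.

€1,645,895

Preferred dividends are paid after tax, so their pre-tax equivalent is €329,000 ÷ (1 − 0.24) = €432,894.74.
Financial break-even EBIT = interest + D_p ÷ (1 − t) = €1,213,000 + €432,894.74 = €1,645,894.74.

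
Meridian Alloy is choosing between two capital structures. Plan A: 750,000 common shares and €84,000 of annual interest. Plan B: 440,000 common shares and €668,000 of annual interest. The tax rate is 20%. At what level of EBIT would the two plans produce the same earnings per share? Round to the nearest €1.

€1,496,903

Set EPS_A = EPS_B: (EBIT − €84,000)(1 − 0.20) ÷ 750,000 = (EBIT − €668,000)(1 − 0.20) ÷ 440,000.
The (1 − t) factor cancels: (EBIT − 84,000) × 440,000 = (EBIT − 668,000) × 750,000.
EBIT × (750,000 − 440,000) = 668,000 × 750,000 − 84,000 × 440,000 = 464,040,000,000, so EBIT = 464,040,000,000 ÷ 310,000 = 1,496,903.23.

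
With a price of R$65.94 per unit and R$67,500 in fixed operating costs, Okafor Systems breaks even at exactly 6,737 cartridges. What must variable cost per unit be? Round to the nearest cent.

R$55.92

At break-even, FC = Q × (P − VC), so P − VC = R$67,500 ÷ 6,737 = R$10.0193.
Hence VC = price − CM = R$65.94 − R$10.0193 = R$55.92.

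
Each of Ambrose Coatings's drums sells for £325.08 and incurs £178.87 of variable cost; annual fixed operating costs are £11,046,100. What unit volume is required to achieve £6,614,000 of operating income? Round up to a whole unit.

120,786 drums

Each unit contributes £325.08 − £178.87 = £146.21.
Units = (FC + target) / CM = (£11,046,100 + £6,614,000) / £146.21 = 120,785.86, so 120,786 drums.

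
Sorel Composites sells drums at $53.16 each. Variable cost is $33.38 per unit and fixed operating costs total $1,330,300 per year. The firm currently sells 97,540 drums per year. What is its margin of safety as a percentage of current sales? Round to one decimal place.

Contribution margin per unit = $53.16 − $33.38 = $19.78. Break-even units = $1,330,300 ÷ $19.78 = 67,254.80; break-even revenue = 67,254.80 × $53.16 = $3,575,265.32.
Current sales = 97,540 × $53.16 = $5,185,226.40.
Margin of safety = ($5,185,226.40 − $3,575,265.32) ÷ $5,185,226.40 = 31.0%.

31.0%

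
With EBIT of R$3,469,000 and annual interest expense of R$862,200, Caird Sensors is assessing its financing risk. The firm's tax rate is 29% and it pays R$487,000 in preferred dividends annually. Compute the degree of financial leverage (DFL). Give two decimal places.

1.81

Annual interest charges come to R$862,200.00.
Pre-tax preferred-dividend burden = R$487,000 ÷ (1 − 0.29) = R$685,915.49.
DFL = EBIT ÷ [EBIT − I − D_p/(1−t)] = R$3,469,000 ÷ [R$3,469,000 − R$862,200.00 − R$685,915.49] = R$3,469,000 ÷ R$1,920,884.51 = 1.8059.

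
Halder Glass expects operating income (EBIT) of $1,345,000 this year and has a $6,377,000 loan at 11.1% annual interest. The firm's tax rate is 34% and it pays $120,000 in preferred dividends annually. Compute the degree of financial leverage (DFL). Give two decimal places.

2.95

Interest = $707,847.00.
Preferred dividends grossed up pre-tax: $120,000 / (1 − 0.34) = $181,818.18.
DFL = EBIT ÷ [EBIT − I − D_p/(1−t)] = $1,345,000 ÷ [$1,345,000 − $707,847.00 − $181,818.18] = $1,345,000 ÷ $455,334.82 = 2.9539.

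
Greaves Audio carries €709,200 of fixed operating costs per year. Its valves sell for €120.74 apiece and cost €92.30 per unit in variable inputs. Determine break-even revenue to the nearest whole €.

CM per unit = €120.74 − €92.30 = €28.44; CM ratio = €28.44 / €120.74 = 0.2355.
Break-even sales = FC ÷ CM ratio = €709,200 × €120.74 / €28.44 = €3,010,858.

€3,010,858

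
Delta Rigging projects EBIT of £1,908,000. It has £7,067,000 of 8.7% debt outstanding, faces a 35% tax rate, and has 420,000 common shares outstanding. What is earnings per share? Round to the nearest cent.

£2.00

Interest = £614,829.00, so EBT = £1,908,000 − £614,829.00 = £1,293,171.00.
Net income = £1,293,171.00 × (1 − 0.35) = £840,561.15.
EPS = £840,561.15 ÷ 420,000 = £2.00.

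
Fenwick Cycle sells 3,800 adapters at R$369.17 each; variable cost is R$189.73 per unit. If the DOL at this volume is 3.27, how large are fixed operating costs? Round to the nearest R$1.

R$473,348

Contribution at this volume is 3,800 × R$179.44 = R$681,872.00.
DOL = contribution / EBIT, so EBIT = R$681,872.00 / 3.27 = R$208,523.55.
And FC = contribution − EBIT = R$681,872.00 − R$208,523.55 = R$473,348.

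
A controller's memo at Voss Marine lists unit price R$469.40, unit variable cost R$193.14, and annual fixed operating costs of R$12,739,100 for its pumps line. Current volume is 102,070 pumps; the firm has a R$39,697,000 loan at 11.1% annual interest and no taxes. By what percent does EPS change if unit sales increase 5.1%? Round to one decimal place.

+13.0%

Total contribution margin = 102,070 × R$276.26 = R$28,197,858.20.
EBIT = R$28,197,858.20 − R$12,739,100 = R$15,458,758.20.
After interest of R$4,406,367.00, pre-tax earnings = R$11,052,391.20.
Degree of combined leverage = contribution ÷ (EBIT − I) = R$28,197,858.20 ÷ R$11,052,391.20 = 2.5513.
%ΔEPS = DCL × %ΔSales = 2.5513 × +5.1% = +13.0%.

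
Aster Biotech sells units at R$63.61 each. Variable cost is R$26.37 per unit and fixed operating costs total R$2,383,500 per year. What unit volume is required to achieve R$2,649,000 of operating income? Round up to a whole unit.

135,137 units

Unit CM = price − variable cost = R$63.61 − R$26.37 = R$37.24.
Need Q such that Q × R$37.24 − R$2,383,500 = R$2,649,000, i.e. Q = R$5,032,500 / R$37.24 = 135,136.95 → 135,137.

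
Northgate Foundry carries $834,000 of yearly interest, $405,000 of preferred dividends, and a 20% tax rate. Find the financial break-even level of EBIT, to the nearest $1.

$1,340,250

Grossing the preferred dividend up to pre-tax terms: $405,000 / (1 − 0.20) = $506,250.00.
EPS = 0 when EBIT covers interest plus the pre-tax preferred burden: $834,000 + $506,250.00 = $1,340,250.00.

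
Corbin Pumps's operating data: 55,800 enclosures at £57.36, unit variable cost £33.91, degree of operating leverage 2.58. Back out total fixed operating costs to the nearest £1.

Total contribution margin = 55,800 × £23.45 = £1,308,510.00.
Since DOL = CM ÷ EBIT, EBIT = £1,308,510.00 ÷ 2.58 = £507,174.42.
And FC = contribution − EBIT = £1,308,510.00 − £507,174.42 = £801,336.

£801,336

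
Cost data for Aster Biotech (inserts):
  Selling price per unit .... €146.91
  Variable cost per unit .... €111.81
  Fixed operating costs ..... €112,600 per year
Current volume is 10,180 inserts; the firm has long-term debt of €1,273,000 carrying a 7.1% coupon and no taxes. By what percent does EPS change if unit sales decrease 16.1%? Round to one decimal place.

At 10,180 units, contribution = 10,180 × €35.10 = €357,318.00.
Operating income = contribution − fixed costs = €357,318.00 − €112,600 = €244,718.00.
After interest of €90,383.00, pre-tax earnings = €154,335.00.
DCL = total CM / (EBIT − I) = €357,318.00 / €154,335.00 = 2.3152.
%ΔEPS = DCL × %ΔSales = 2.3152 × -16.1% = -37.3%.

-37.3%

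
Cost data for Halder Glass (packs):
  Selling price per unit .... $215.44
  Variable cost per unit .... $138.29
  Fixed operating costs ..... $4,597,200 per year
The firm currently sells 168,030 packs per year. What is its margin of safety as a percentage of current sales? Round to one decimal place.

64.5%

Unit CM = price − variable cost = $215.44 − $138.29 = $77.15. Break-even units = $4,597,200 ÷ $77.15 = 59,587.82; break-even revenue = 59,587.82 × $215.44 = $12,837,599.07.
Current sales = 168,030 × $215.44 = $36,200,383.20.
Margin of safety = ($36,200,383.20 − $12,837,599.07) ÷ $36,200,383.20 = 64.5%.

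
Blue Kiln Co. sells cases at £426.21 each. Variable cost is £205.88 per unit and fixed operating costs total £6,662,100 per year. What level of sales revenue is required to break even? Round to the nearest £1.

£12,887,277

Contribution margin per unit = £426.21 − £205.88 = £220.33, a CM ratio of £220.33 ÷ £426.21 = 0.5170.
Break-even sales = FC ÷ CM ratio = £6,662,100 × £426.21 / £220.33 = £12,887,277.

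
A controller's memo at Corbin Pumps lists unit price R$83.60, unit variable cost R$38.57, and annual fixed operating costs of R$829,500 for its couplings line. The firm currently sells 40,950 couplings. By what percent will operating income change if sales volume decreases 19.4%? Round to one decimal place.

Contribution at this volume is 40,950 × R$45.03 = R$1,843,978.50.
EBIT = R$1,843,978.50 − R$829,500 = R$1,014,478.50.
DOL = contribution ÷ EBIT = R$1,843,978.50 ÷ R$1,014,478.50 = 1.8177.
So EBIT moves 1.8177 × (-19.4%) = -35.3%.

-35.3%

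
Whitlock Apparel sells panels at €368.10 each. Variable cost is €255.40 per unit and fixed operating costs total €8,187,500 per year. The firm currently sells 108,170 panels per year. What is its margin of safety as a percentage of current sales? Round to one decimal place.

Each unit contributes €368.10 − €255.40 = €112.70. Break-even units = €8,187,500 ÷ €112.70 = 72,648.62; break-even revenue = 72,648.62 × €368.10 = €26,741,958.74.
Current sales = 108,170 × €368.10 = €39,817,377.00.
Margin of safety = (€39,817,377.00 − €26,741,958.74) ÷ €39,817,377.00 = 32.8%.

32.8%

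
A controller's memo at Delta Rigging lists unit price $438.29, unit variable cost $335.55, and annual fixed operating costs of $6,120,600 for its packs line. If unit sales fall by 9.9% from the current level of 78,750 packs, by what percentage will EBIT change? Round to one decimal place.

Total contribution margin = 78,750 × $102.74 = $8,090,775.00.
EBIT = $8,090,775.00 − $6,120,600 = $1,970,175.00.
DOL = contribution ÷ EBIT = $8,090,775.00 ÷ $1,970,175.00 = 4.1066.
So EBIT moves 4.1066 × (-9.9%) = -40.7%.

-40.7%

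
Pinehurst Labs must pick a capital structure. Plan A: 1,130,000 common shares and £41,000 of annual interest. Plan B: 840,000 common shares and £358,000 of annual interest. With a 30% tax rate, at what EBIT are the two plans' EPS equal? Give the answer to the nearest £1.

£1,276,207

At indifference, (EBIT − 41,000)(1 − t)/1,130,000 = (EBIT − 358,000)(1 − t)/840,000.
Cancelling (1 − t) and cross-multiplying: 840,000·(EBIT − 41,000) = 1,130,000·(EBIT − 358,000).
EBIT × (1,130,000 − 840,000) = 358,000 × 1,130,000 − 41,000 × 840,000 = 370,100,000,000, so EBIT = 370,100,000,000 ÷ 290,000 = 1,276,206.90.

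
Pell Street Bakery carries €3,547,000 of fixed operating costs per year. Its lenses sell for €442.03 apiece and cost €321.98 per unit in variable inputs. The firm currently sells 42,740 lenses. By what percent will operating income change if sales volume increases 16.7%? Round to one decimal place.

At 42,740 units, contribution = 42,740 × €120.05 = €5,130,937.00.
Operating income = contribution − fixed costs = €5,130,937.00 − €3,547,000 = €1,583,937.00.
Degree of operating leverage = €5,130,937.00 / €1,583,937.00 = 3.2394.
Operating income changes by 3.2394 × +16.7% = +54.1%.

+54.1%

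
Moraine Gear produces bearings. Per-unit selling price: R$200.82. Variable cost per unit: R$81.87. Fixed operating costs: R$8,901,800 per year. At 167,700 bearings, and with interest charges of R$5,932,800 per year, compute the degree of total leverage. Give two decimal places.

Contribution at this volume is 167,700 × R$118.95 = R$19,947,915.00.
Operating income = contribution − fixed costs = R$19,947,915.00 − R$8,901,800 = R$11,046,115.00. Interest = R$5,932,800.00.
DOL = R$19,947,915.00 ÷ R$11,046,115.00 = 1.8059; DFL = R$11,046,115.00 ÷ R$5,113,315.00 = 2.1603.
DCL = DOL × DFL = 1.8059 × 2.1603 = 3.9013.

3.90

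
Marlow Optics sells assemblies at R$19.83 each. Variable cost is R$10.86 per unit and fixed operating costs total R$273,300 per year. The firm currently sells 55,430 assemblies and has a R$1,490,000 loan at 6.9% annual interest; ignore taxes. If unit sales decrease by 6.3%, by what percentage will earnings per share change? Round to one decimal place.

Contribution at this volume is 55,430 × R$8.97 = R$497,207.10.
EBIT = R$497,207.10 − R$273,300 = R$223,907.10.
Interest = R$102,810.00, so EBIT − I = R$121,097.10.
DCL = total CM / (EBIT − I) = R$497,207.10 / R$121,097.10 = 4.1059.
EPS therefore changes by 4.1059 × (-6.3%) = -25.9%.

-25.9%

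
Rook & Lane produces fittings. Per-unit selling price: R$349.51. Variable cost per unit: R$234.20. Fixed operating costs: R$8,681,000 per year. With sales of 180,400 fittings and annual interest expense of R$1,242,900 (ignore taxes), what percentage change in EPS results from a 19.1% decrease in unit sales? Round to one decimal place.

-36.5%

Total contribution margin = 180,400 × R$115.31 = R$20,801,924.00.
EBIT = R$20,801,924.00 − R$8,681,000 = R$12,120,924.00.
After interest of R$1,242,900.00, pre-tax earnings = R$10,878,024.00.
Degree of combined leverage = contribution ÷ (EBIT − I) = R$20,801,924.00 ÷ R$10,878,024.00 = 1.9123.
EPS therefore changes by 1.9123 × (-19.1%) = -36.5%.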